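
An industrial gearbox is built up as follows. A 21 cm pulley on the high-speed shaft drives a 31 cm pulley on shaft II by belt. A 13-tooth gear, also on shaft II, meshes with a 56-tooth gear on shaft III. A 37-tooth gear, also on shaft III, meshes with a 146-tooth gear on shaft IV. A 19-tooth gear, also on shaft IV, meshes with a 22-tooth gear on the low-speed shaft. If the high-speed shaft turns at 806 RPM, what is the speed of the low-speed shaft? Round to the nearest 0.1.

27.7 RPM

Belt: ratio = 31/21 = 1.4762, so shaft II turns at 806 / 1.4762 = 546 RPM.
Gear mesh: ratio = 56/13 = 4.3077, so shaft III turns at 546 / 4.3077 = 126.75 RPM.
Gear mesh: ratio = 146/37 = 3.9459, so shaft IV turns at 126.75 / 3.9459 = 32.122 RPM.
Gear mesh: ratio = 22/19 = 1.1579, so the low-speed shaft turns at 32.122 / 1.1579 = 27.741 RPM.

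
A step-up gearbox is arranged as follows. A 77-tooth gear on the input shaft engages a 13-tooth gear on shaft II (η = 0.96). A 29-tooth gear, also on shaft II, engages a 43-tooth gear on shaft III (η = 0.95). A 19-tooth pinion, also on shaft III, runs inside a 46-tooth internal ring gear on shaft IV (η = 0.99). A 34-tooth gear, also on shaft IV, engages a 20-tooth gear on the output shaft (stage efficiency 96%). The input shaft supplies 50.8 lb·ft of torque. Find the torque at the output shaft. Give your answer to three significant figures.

15.7 lb·ft

Gear mesh: ratio = 13/77 = 0.16883; torque at shaft II = 50.8 × 0.16883 × 0.96 = 8.2336 lb·ft.
Gear mesh: ratio = 43/29 = 1.4828; torque at shaft III = 8.2336 × 1.4828 × 0.95 = 11.598 lb·ft.
Internal gear: ratio = 46/19 = 2.4211; torque at shaft IV = 11.598 × 2.4211 × 0.99 = 27.798 lb·ft.
Gear mesh: ratio = 20/34 = 0.58824; torque at the output shaft = 27.798 × 0.58824 × 0.96 = 15.698 lb·ft.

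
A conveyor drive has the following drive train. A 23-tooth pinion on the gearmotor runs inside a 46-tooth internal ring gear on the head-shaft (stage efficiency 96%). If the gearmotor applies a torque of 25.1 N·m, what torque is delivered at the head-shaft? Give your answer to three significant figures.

48.2 N·m

Internal gear: ratio = 46/23 = 2; torque at the head-shaft = 25.1 × 2 × 0.96 = 48.192 N·m.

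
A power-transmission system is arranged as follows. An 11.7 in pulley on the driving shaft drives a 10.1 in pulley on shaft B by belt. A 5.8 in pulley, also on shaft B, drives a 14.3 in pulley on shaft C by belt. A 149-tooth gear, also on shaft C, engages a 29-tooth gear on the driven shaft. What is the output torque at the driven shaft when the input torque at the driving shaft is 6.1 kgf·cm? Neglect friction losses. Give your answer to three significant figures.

After the belt (10.1/11.7): 6.1 × 0.86325 = 5.2658 kgf·cm
After the belt (14.3/5.8): 5.2658 × 2.4655 = 12.983 kgf·cm
After the gear mesh (29/149): 12.983 × 0.19463 = 2.5269 kgf·cm

2.53 kgf·cm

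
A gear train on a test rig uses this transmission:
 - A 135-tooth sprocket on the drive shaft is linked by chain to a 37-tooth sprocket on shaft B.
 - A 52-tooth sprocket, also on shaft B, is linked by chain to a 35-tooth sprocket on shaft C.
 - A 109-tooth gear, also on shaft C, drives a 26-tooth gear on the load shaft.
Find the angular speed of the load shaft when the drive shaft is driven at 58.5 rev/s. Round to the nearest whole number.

1329 rev/s

Chain: ratio = 37/135 = 0.27407, so shaft B turns at 58.5 / 0.27407 = 213.45 rev/s.
Chain: ratio = 35/52 = 0.67308, so shaft C turns at 213.45 / 0.67308 = 317.12 rev/s.
Gear mesh: ratio = 26/109 = 0.23853, so the load shaft turns at 317.12 / 0.23853 = 1329.5 rev/s.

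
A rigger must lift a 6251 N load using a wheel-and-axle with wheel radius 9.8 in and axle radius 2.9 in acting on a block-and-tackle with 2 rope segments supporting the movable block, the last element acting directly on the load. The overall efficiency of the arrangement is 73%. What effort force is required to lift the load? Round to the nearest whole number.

1267 N

Wheel-and-axle MA = R/r = 9.8/2.9 = 3.3793.
Block-and-tackle MA = number of supporting rope parts = 2.
Combined ideal MA = 3.3793 × 2 = 6.7586.
Actual MA = 6.7586 × 0.73 = 4.9338.
Effort = load / actual MA = 6251 / 4.9338 = 1267 N.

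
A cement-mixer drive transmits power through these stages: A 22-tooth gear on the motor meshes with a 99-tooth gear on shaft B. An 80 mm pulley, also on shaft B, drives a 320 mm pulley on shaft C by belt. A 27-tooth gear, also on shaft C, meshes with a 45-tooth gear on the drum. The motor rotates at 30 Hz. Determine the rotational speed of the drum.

1 Hz

the motor → shaft B (gear mesh, 99/22): 30 ÷ 4.5 = 6.6667 Hz
shaft B → shaft C (belt, 320/80): 6.6667 ÷ 4 = 1.6667 Hz
shaft C → the drum (gear mesh, 45/27): 1.6667 ÷ 1.6667 = 1 Hz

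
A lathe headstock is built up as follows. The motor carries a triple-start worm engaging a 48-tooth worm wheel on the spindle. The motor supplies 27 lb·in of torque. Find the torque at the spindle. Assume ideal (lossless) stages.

432 lb·in

Worm: ratio = 48/3 = 16; torque at the spindle = 27 × 16 = 432 lb·in.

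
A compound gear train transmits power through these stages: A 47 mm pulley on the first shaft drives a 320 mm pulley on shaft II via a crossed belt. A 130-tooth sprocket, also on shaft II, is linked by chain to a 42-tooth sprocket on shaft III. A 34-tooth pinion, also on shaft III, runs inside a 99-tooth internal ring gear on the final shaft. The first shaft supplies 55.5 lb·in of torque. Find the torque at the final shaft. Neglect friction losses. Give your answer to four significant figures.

belt 320/47 = 6.8085 → τ = 55.5·6.8085 = 377.87 lb·in
chain 42/130 = 0.32308 → τ = 377.87·0.32308 = 122.08 lb·in
internal gear 99/34 = 2.9118 → τ = 122.08·2.9118 = 355.47 lb·in

355.5 lb·in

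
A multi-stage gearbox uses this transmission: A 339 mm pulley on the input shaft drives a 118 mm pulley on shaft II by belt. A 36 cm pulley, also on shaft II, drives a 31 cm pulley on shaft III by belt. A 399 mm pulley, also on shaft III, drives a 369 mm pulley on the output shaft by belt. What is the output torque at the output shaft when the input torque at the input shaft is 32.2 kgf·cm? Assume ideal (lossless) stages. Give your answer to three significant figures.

After the belt (118/339): 32.2 × 0.34808 = 11.208 kgf·cm
After the belt (31/36): 11.208 × 0.86111 = 9.6516 kgf·cm
After the belt (369/399): 9.6516 × 0.92481 = 8.9259 kgf·cm

8.93 kgf·cm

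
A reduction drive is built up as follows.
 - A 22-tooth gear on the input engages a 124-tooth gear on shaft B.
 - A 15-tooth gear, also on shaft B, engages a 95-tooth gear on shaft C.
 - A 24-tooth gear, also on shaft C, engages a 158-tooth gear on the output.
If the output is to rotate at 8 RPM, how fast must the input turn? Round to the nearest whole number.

1880 RPM

Overall ratio R = 5.6364 × 6.3333 × 6.5833 = 235.01.
Required input speed = output speed × R = 8 × 235.01 = 1880 RPM.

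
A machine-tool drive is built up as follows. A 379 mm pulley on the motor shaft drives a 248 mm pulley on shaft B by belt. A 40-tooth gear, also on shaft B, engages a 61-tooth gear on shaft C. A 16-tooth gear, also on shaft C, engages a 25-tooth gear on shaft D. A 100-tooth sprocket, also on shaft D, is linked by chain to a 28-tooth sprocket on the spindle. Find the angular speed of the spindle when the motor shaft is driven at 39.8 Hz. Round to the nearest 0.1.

the motor shaft → shaft B (belt, 248/379): 39.8 ÷ 0.65435 = 60.823 Hz
shaft B → shaft C (gear mesh, 61/40): 60.823 ÷ 1.525 = 39.884 Hz
shaft C → shaft D (gear mesh, 25/16): 39.884 ÷ 1.5625 = 25.526 Hz
shaft D → the spindle (chain, 28/100): 25.526 ÷ 0.28 = 91.164 Hz

91.2 Hz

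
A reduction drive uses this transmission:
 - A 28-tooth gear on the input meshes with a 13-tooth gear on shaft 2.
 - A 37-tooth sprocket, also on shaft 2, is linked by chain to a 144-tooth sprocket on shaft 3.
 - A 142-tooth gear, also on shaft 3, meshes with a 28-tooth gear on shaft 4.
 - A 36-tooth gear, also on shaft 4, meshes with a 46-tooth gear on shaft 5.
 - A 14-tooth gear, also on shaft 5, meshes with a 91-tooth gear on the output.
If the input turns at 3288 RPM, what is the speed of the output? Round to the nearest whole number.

the input → shaft 2 (gear mesh, 13/28): 3288 ÷ 0.46429 = 7081.8 RPM
shaft 2 → shaft 3 (chain, 144/37): 7081.8 ÷ 3.8919 = 1819.6 RPM
shaft 3 → shaft 4 (gear mesh, 28/142): 1819.6 ÷ 0.19718 = 9228.2 RPM
shaft 4 → shaft 5 (gear mesh, 46/36): 9228.2 ÷ 1.2778 = 7222.1 RPM
shaft 5 → the output (gear mesh, 91/14): 7222.1 ÷ 6.5 = 1111.1 RPM

1111 RPM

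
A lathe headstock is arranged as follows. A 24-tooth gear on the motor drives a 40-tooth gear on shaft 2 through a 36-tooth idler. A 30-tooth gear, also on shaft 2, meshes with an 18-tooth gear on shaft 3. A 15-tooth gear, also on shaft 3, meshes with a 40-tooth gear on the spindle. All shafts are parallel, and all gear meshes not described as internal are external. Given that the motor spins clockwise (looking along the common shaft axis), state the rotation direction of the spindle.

the motor → shaft 2: driver → idler → driven is 2 external meshes, 2 reversals → CW.
shaft 2 → shaft 3: external mesh, 1 reversal → CCW.
shaft 3 → the spindle: external mesh, 1 reversal → CW.
4 reversals in total — an even number — so the spindle turns the same way as the motor.

clockwise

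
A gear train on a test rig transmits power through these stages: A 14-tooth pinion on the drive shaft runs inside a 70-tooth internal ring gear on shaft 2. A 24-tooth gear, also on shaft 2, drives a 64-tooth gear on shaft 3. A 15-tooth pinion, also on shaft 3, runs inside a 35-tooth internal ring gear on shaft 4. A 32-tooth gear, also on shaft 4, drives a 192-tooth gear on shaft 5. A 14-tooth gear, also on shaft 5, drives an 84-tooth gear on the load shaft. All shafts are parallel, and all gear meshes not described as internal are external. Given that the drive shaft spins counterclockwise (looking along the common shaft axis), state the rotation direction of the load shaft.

clockwise

the drive shaft → shaft 2: internal mesh, same direction → CCW.
shaft 2 → shaft 3: external mesh, 1 reversal → CW.
shaft 3 → shaft 4: internal mesh, same direction → CW.
shaft 4 → shaft 5: external mesh, 1 reversal → CCW.
shaft 5 → the load shaft: external mesh, 1 reversal → CW.
3 reversals in total — an odd number — so the load shaft turns opposite to the drive shaft.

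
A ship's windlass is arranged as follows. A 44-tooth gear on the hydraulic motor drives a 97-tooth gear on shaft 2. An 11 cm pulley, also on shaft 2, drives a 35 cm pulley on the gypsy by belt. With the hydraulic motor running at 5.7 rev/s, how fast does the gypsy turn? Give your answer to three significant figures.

the hydraulic motor → shaft 2 (gear mesh, 97/44): 5.7 ÷ 2.2045 = 2.5856 rev/s
shaft 2 → the gypsy (belt, 35/11): 2.5856 ÷ 3.1818 = 0.81261 rev/s

0.813 rev/s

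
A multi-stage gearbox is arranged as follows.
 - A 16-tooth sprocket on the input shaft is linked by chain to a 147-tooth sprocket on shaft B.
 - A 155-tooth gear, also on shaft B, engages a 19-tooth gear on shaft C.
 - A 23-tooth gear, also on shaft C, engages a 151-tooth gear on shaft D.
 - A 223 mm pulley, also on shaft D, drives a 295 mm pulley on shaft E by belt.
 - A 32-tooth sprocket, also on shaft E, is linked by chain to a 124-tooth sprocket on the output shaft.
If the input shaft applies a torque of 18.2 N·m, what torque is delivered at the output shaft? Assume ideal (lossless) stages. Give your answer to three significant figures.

690 N·m

Chain: ratio = 147/16 = 9.1875; torque at shaft B = 18.2 × 9.1875 = 167.21 N·m.
Gear mesh: ratio = 19/155 = 0.12258; torque at shaft C = 167.21 × 0.12258 = 20.497 N·m.
Gear mesh: ratio = 151/23 = 6.5652; torque at shaft D = 20.497 × 6.5652 = 134.57 N·m.
Belt: ratio = 295/223 = 1.3229; torque at shaft E = 134.57 × 1.3229 = 178.02 N·m.
Chain: ratio = 124/32 = 3.875; torque at the output shaft = 178.02 × 3.875 = 689.81 N·m.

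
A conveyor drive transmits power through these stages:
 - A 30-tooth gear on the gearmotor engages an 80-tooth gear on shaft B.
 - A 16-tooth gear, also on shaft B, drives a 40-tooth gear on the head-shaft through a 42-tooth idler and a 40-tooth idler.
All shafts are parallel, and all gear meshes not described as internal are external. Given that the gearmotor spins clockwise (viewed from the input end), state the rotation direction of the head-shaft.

the gearmotor → shaft B: external mesh, 1 reversal → CCW.
shaft B → the head-shaft: driver → idler → idler → driven is 3 external meshes, 3 reversals → CW.
4 reversals in total — an even number — so the head-shaft turns the same way as the gearmotor.

clockwise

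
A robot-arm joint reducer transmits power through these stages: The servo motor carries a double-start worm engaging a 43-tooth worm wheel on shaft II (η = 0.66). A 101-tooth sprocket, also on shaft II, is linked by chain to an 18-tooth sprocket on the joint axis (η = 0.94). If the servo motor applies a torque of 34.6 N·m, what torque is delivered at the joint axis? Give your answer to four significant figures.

82.25 N·m

Worm: ratio = 43/2 = 21.5; torque at shaft II = 34.6 × 21.5 × 0.66 = 490.97 N·m.
Chain: ratio = 18/101 = 0.17822; torque at the joint axis = 490.97 × 0.17822 × 0.94 = 82.25 N·m.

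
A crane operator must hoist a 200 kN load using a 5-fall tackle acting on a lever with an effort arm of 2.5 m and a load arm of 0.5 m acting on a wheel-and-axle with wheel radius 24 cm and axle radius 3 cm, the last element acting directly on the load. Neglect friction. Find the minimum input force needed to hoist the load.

1 kN

Block-and-tackle MA = number of supporting rope parts = 5.
Lever MA = effort arm / load arm = 2.5/0.5 = 5.
Wheel-and-axle MA = R/r = 24/3 = 8.
Combined ideal MA = 5 × 5 × 8 = 200.
Effort = load / MA = 200 / 200 = 1 kN.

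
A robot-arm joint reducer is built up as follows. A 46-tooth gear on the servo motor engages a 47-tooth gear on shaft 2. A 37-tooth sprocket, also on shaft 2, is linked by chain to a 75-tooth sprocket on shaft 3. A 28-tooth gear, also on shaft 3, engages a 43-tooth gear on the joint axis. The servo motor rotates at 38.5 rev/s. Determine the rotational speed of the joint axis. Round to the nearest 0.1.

12.1 rev/s

Gear mesh: ratio = 47/46 = 1.0217, so shaft 2 turns at 38.5 / 1.0217 = 37.681 rev/s.
Chain: ratio = 75/37 = 2.027, so shaft 3 turns at 37.681 / 2.027 = 18.589 rev/s.
Gear mesh: ratio = 43/28 = 1.5357, so the joint axis turns at 18.589 / 1.5357 = 12.105 rev/s.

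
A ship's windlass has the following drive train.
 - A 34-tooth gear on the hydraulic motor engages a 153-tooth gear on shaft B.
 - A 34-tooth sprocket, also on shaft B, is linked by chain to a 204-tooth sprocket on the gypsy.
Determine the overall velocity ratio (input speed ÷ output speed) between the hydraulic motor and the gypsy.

Each stage contributes driven/driver: gear mesh 153/34 = 4.5, chain 204/34 = 6.
Overall: 4.5 × 6 = 27.

27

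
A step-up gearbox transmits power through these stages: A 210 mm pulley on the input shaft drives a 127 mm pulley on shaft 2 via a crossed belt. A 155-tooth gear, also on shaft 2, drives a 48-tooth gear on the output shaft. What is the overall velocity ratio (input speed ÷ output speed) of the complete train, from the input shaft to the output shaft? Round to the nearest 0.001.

0.187

Each stage contributes driven/driver: belt 127/210 = 0.60476, gear mesh 48/155 = 0.30968.
Overall: 0.60476 × 0.30968 = 0.18728.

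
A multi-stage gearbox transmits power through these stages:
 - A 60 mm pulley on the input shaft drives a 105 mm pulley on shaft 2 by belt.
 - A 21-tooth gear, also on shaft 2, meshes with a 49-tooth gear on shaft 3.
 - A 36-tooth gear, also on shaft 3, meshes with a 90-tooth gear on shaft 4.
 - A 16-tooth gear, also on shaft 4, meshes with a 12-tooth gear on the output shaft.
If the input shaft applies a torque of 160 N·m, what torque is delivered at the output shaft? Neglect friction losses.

After the belt (105/60): 160 × 1.75 = 280 N·m
After the gear mesh (49/21): 280 × 2.3333 = 653.33 N·m
After the gear mesh (90/36): 653.33 × 2.5 = 1633.3 N·m
After the gear mesh (12/16): 1633.3 × 0.75 = 1225 N·m

1225 N·m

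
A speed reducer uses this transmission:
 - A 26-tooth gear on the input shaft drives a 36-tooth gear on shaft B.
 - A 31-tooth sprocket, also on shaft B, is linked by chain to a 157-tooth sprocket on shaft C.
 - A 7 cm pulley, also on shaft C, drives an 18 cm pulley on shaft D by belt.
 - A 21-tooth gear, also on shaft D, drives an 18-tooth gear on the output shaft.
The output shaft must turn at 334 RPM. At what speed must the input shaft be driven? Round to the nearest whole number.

5162 RPM

Overall ratio R = 1.3846 × 5.0645 × 2.5714 × 0.85714 = 15.456.
Required input speed = output speed × R = 334 × 15.456 = 5162.3 RPM.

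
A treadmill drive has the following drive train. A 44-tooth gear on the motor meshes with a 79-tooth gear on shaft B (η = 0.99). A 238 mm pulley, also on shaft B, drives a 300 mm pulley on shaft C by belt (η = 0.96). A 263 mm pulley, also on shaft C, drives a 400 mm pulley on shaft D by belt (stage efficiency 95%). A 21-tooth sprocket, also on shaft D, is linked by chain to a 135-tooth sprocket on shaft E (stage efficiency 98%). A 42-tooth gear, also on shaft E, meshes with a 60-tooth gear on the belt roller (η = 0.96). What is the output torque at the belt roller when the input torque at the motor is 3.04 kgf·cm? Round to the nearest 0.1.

81.6 kgf·cm

After the gear mesh (79/44): 3.04 × 1.7955 × 0.99 = 5.4036 kgf·cm
After the belt (300/238): 5.4036 × 1.2605 × 0.96 = 6.5388 kgf·cm
After the belt (400/263): 6.5388 × 1.5209 × 0.95 = 9.4477 kgf·cm
After the chain (135/21): 9.4477 × 6.4286 × 0.98 = 59.521 kgf·cm
After the gear mesh (60/42): 59.521 × 1.4286 × 0.96 = 81.628 kgf·cm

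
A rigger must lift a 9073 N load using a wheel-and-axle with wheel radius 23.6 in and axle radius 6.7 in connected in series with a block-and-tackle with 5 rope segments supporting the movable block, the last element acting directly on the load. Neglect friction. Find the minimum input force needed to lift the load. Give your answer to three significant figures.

515 N

Wheel-and-axle MA = R/r = 23.6/6.7 = 3.5224.
Block-and-tackle MA = number of supporting rope parts = 5.
Combined ideal MA = 3.5224 × 5 = 17.612.
Effort = load / MA = 9073 / 17.612 = 515.16 N.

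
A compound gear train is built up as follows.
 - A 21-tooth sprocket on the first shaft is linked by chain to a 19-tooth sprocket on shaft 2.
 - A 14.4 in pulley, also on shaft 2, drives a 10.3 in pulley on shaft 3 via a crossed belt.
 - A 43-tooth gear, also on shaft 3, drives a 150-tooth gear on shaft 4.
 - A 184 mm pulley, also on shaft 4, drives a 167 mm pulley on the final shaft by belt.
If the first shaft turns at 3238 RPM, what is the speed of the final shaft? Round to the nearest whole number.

the first shaft → shaft 2 (chain, 19/21): 3238 ÷ 0.90476 = 3578.8 RPM
shaft 2 → shaft 3 (belt, 10.3/14.4): 3578.8 ÷ 0.71528 = 5003.4 RPM
shaft 3 → shaft 4 (gear mesh, 150/43): 5003.4 ÷ 3.4884 = 1434.3 RPM
shaft 4 → the final shaft (belt, 167/184): 1434.3 ÷ 0.90761 = 1580.3 RPM

1580 RPM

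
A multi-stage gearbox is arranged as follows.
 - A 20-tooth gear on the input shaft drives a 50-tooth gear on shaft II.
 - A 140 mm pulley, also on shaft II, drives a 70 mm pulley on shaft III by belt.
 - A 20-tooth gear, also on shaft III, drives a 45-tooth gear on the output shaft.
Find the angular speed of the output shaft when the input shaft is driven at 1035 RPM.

the input shaft → shaft II (gear mesh, 50/20): 1035 ÷ 2.5 = 414 RPM
shaft II → shaft III (belt, 70/140): 414 ÷ 0.5 = 828 RPM
shaft III → the output shaft (gear mesh, 45/20): 828 ÷ 2.25 = 368 RPM

368 RPM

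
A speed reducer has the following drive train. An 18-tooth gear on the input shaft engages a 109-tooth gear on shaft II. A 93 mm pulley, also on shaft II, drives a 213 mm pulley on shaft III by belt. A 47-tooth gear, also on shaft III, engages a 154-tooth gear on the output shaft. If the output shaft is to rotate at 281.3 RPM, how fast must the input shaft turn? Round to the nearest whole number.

12783 RPM

Overall ratio R = 6.0556 × 2.2903 × 3.2766 = 45.444.
Required input speed = output speed × R = 281.3 × 45.444 = 12783 RPM.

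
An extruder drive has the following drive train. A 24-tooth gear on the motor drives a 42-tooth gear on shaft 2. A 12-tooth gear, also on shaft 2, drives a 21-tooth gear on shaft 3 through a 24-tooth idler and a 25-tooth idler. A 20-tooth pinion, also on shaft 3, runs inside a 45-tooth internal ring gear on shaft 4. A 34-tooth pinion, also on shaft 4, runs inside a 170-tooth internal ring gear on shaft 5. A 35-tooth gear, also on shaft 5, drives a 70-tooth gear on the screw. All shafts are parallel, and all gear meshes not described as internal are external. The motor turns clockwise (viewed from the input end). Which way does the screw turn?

the motor → shaft 2: external mesh, 1 reversal → CCW.
shaft 2 → shaft 3: driver → idler → idler → driven is 3 external meshes, 3 reversals → CW.
shaft 3 → shaft 4: internal mesh, same direction → CW.
shaft 4 → shaft 5: internal mesh, same direction → CW.
shaft 5 → the screw: external mesh, 1 reversal → CCW.
5 reversals in total — an odd number — so the screw turns opposite to the motor.

counterclockwise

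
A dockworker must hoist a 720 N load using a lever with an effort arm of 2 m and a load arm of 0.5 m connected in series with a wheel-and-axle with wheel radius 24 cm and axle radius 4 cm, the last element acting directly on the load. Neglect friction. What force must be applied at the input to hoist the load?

Lever MA = effort arm / load arm = 2/0.5 = 4.
Wheel-and-axle MA = R/r = 24/4 = 6.
Combined ideal MA = 4 × 6 = 24.
Effort = load / MA = 720 / 24 = 30 N.

30 N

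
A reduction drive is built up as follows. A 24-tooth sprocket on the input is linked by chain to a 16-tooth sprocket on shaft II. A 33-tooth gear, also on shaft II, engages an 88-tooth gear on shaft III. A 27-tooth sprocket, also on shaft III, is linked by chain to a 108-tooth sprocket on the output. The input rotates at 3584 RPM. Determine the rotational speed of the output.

Chain: ratio = 16/24 = 0.66667, so shaft II turns at 3584 / 0.66667 = 5376 RPM.
Gear mesh: ratio = 88/33 = 2.6667, so shaft III turns at 5376 / 2.6667 = 2016 RPM.
Chain: ratio = 108/27 = 4, so the output turns at 2016 / 4 = 504 RPM.

504 RPM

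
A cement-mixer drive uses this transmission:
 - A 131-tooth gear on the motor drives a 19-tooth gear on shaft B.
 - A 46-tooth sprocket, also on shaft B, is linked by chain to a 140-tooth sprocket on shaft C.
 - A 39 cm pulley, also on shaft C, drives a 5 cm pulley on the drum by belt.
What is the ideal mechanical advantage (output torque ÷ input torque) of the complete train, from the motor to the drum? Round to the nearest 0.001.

Each stage contributes driven/driver: gear mesh 19/131 = 0.14504, chain 140/46 = 3.0435, belt 5/39 = 0.12821.
Overall: 0.14504 × 3.0435 × 0.12821 = 0.056592.

0.057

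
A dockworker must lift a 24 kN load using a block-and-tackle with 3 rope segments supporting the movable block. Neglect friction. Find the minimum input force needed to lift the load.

Block-and-tackle MA = number of supporting rope parts = 3.
Effort = load / MA = 24 / 3 = 8 kN.

8 kN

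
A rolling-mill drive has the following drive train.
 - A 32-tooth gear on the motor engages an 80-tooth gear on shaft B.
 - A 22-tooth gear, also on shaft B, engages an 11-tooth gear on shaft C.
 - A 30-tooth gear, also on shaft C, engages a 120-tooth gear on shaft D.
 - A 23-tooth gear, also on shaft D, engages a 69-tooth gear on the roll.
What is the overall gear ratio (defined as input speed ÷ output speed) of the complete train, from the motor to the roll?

15

Each stage contributes driven/driver: gear mesh 80/32 = 2.5, gear mesh 11/22 = 0.5, gear mesh 120/30 = 4, gear mesh 69/23 = 3.
Overall: 2.5 × 0.5 × 4 × 3 = 15.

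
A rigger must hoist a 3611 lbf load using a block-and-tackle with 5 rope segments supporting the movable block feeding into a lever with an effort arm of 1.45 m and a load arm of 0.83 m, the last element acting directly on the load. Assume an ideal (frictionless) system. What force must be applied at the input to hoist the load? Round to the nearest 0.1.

Block-and-tackle MA = number of supporting rope parts = 5.
Lever MA = effort arm / load arm = 1.45/0.83 = 1.747.
Combined ideal MA = 5 × 1.747 = 8.7349.
Effort = load / MA = 3611 / 8.7349 = 413.4 lbf.

413.4 lbf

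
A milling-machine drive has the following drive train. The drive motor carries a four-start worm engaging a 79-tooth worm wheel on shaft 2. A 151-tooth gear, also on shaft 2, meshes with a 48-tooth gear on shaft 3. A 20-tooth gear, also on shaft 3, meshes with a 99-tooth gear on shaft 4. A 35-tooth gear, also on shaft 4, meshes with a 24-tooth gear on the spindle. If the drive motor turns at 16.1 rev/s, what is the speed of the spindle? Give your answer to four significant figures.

0.7555 rev/s

Worm: ratio = 79/4 = 19.75, so shaft 2 turns at 16.1 / 19.75 = 0.81519 rev/s.
Gear mesh: ratio = 48/151 = 0.31788, so shaft 3 turns at 0.81519 / 0.31788 = 2.5645 rev/s.
Gear mesh: ratio = 99/20 = 4.95, so shaft 4 turns at 2.5645 / 4.95 = 0.51807 rev/s.
Gear mesh: ratio = 24/35 = 0.68571, so the spindle turns at 0.51807 / 0.68571 = 0.75552 rev/s.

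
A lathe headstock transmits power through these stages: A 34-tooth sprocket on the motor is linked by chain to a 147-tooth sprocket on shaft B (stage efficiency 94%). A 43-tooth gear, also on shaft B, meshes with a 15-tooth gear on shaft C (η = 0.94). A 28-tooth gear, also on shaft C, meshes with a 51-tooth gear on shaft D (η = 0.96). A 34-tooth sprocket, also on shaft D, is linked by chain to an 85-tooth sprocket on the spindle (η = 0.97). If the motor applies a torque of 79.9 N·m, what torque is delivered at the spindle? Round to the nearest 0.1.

Chain: ratio = 147/34 = 4.3235; torque at shaft B = 79.9 × 4.3235 × 0.94 = 324.72 N·m.
Gear mesh: ratio = 15/43 = 0.34884; torque at shaft C = 324.72 × 0.34884 × 0.94 = 106.48 N·m.
Gear mesh: ratio = 51/28 = 1.8214; torque at shaft D = 106.48 × 1.8214 × 0.96 = 186.19 N·m.
Chain: ratio = 85/34 = 2.5; torque at the spindle = 186.19 × 2.5 × 0.97 = 451.5 N·m.

451.5 N·m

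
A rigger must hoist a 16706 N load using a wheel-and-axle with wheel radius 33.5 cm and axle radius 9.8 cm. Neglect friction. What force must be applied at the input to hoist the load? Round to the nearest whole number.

4887 N

Wheel-and-axle MA = R/r = 33.5/9.8 = 3.4184.
Effort = load / MA = 16706 / 3.4184 = 4887.1 N.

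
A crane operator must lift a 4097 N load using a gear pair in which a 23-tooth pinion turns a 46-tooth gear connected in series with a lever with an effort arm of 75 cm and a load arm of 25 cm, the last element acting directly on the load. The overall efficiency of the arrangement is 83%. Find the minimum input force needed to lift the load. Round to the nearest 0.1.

822.7 N

Gear pair MA = 46/23 = 2.
Lever MA = effort arm / load arm = 75/25 = 3.
Combined ideal MA = 2 × 3 = 6.
Actual MA = 6 × 0.83 = 4.98.
Effort = load / actual MA = 4097 / 4.98 = 822.69 N.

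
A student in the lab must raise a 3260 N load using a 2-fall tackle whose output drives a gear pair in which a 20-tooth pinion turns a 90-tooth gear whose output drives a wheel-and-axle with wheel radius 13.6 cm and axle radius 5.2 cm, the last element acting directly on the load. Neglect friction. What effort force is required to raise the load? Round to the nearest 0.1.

Block-and-tackle MA = number of supporting rope parts = 2.
Gear pair MA = 90/20 = 4.5.
Wheel-and-axle MA = R/r = 13.6/5.2 = 2.6154.
Combined ideal MA = 2 × 4.5 × 2.6154 = 23.538.
Effort = load / MA = 3260 / 23.538 = 138.5 N.

138.5 N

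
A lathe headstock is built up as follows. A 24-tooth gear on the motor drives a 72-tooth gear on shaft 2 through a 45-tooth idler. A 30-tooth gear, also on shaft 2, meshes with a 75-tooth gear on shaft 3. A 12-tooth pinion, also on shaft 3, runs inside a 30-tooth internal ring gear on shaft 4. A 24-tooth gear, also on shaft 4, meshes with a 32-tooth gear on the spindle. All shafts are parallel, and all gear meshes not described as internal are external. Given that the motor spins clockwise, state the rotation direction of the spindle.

the motor → shaft 2: driver → idler → driven is 2 external meshes, 2 reversals → CW.
shaft 2 → shaft 3: external mesh, 1 reversal → CCW.
shaft 3 → shaft 4: internal mesh, same direction → CCW.
shaft 4 → the spindle: external mesh, 1 reversal → CW.
4 reversals in total — an even number — so the spindle turns the same way as the motor.

clockwise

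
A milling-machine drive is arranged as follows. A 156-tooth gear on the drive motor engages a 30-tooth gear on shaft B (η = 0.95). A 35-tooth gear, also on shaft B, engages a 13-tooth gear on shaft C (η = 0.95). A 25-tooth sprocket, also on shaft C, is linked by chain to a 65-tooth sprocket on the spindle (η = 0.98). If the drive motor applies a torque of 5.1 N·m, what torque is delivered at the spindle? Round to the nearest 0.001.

0.838 N·m

Gear mesh: ratio = 30/156 = 0.19231; torque at shaft B = 5.1 × 0.19231 × 0.95 = 0.93173 N·m.
Gear mesh: ratio = 13/35 = 0.37143; torque at shaft C = 0.93173 × 0.37143 × 0.95 = 0.32877 N·m.
Chain: ratio = 65/25 = 2.6; torque at the spindle = 0.32877 × 2.6 × 0.98 = 0.8377 N·m.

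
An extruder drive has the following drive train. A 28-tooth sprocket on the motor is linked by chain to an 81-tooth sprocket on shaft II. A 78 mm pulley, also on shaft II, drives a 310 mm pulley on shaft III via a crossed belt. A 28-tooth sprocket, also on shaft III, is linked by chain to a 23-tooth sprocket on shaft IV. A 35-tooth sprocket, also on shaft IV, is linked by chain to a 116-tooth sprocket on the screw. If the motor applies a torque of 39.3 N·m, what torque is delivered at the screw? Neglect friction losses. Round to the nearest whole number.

1230 N·m

chain 81/28 = 2.8929 → τ = 39.3·2.8929 = 113.69 N·m
belt 310/78 = 3.9744 → τ = 113.69·3.9744 = 451.84 N·m
chain 23/28 = 0.82143 → τ = 451.84·0.82143 = 371.16 N·m
chain 116/35 = 3.3143 → τ = 371.16·3.3143 = 1230.1 N·m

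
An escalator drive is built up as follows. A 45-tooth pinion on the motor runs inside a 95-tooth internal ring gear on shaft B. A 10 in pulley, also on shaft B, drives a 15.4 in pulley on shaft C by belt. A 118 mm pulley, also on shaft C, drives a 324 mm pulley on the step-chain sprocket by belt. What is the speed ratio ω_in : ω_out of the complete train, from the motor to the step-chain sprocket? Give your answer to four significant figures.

Each stage contributes driven/driver: internal gear 95/45 = 2.1111, belt 15.4/10 = 1.54, belt 324/118 = 2.7458.
Overall: 2.1111 × 1.54 × 2.7458 = 8.9268.

8.927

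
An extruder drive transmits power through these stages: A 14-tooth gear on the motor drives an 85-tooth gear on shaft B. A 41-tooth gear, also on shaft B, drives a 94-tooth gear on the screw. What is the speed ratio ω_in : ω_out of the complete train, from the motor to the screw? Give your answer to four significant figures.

13.92

Each stage contributes driven/driver: gear mesh 85/14 = 6.0714, gear mesh 94/41 = 2.2927.
Overall: 6.0714 × 2.2927 = 13.92.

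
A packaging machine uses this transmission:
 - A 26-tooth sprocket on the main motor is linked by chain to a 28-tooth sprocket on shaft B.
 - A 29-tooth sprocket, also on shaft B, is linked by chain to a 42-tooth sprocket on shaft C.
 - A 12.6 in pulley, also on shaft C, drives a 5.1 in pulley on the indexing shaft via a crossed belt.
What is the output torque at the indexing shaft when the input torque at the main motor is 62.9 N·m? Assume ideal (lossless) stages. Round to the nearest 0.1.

39.7 N·m

After the chain (28/26): 62.9 × 1.0769 = 67.738 N·m
After the chain (42/29): 67.738 × 1.4483 = 98.104 N·m
After the belt (5.1/12.6): 98.104 × 0.40476 = 39.709 N·m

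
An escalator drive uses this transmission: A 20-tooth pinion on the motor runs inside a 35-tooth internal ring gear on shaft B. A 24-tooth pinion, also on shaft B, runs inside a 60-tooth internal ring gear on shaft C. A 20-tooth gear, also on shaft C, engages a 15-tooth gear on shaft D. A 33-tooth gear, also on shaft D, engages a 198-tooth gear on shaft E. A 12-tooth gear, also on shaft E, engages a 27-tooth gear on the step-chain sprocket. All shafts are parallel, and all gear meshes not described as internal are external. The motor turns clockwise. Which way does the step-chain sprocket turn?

counterclockwise

the motor → shaft B: internal mesh, same direction → CW.
shaft B → shaft C: internal mesh, same direction → CW.
shaft C → shaft D: external mesh, 1 reversal → CCW.
shaft D → shaft E: external mesh, 1 reversal → CW.
shaft E → the step-chain sprocket: external mesh, 1 reversal → CCW.
3 reversals in total — an odd number — so the step-chain sprocket turns opposite to the motor.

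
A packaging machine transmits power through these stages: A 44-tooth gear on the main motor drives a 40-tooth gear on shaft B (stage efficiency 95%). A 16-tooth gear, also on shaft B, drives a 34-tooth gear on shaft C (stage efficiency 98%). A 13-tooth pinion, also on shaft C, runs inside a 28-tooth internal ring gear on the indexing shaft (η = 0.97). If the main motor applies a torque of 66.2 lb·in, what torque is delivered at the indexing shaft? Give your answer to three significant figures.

After the gear mesh (40/44): 66.2 × 0.90909 × 0.95 = 57.173 lb·in
After the gear mesh (34/16): 57.173 × 2.125 × 0.98 = 119.06 lb·in
After the internal gear (28/13): 119.06 × 2.1538 × 0.97 = 248.75 lb·in

249 lb·in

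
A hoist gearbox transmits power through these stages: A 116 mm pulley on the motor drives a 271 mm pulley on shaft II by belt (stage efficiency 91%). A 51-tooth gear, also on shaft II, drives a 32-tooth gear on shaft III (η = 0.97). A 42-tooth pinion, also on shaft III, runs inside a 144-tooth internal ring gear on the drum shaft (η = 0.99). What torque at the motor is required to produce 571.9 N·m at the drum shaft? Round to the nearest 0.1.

130.2 N·m

Overall ratio R = 2.3362 × 0.62745 × 3.4286 = 5.0258; overall efficiency η = 0.91 × 0.97 × 0.99 = 0.8739.
Input torque = output torque / (R × η) = 571.9 / (5.0258 × 0.8739) = 130.22 N·m.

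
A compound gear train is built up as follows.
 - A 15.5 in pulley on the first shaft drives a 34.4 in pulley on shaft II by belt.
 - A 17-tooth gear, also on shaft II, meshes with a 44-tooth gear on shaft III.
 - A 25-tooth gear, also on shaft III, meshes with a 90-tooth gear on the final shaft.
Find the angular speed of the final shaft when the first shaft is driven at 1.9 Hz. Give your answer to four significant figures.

0.09188 Hz

the first shaft → shaft II (belt, 34.4/15.5): 1.9 ÷ 2.2194 = 0.8561 Hz
shaft II → shaft III (gear mesh, 44/17): 0.8561 ÷ 2.5882 = 0.33077 Hz
shaft III → the final shaft (gear mesh, 90/25): 0.33077 ÷ 3.6 = 0.09188 Hz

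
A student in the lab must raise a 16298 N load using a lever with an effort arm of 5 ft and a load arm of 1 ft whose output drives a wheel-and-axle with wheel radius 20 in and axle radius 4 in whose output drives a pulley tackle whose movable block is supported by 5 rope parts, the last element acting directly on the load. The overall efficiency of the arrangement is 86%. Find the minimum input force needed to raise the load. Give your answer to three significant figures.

Lever MA = effort arm / load arm = 5/1 = 5.
Wheel-and-axle MA = R/r = 20/4 = 5.
Block-and-tackle MA = number of supporting rope parts = 5.
Combined ideal MA = 5 × 5 × 5 = 125.
Actual MA = 125 × 0.86 = 107.5.
Effort = load / actual MA = 16298 / 107.5 = 151.61 N.

152 N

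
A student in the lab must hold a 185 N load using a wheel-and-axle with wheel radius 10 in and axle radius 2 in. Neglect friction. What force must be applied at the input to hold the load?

Wheel-and-axle MA = R/r = 10/2 = 5.
Effort = load / MA = 185 / 5 = 37 N.

37 N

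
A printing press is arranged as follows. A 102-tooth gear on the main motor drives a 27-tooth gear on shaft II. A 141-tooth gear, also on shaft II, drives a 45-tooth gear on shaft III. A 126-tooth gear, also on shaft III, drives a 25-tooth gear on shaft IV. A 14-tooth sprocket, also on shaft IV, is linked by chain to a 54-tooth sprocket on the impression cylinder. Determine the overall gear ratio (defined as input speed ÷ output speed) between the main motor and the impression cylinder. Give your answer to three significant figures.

0.0647

Each stage contributes driven/driver: gear mesh 27/102 = 0.26471, gear mesh 45/141 = 0.31915, gear mesh 25/126 = 0.19841, chain 54/14 = 3.8571.
Overall: 0.26471 × 0.31915 × 0.19841 × 3.8571 = 0.064654.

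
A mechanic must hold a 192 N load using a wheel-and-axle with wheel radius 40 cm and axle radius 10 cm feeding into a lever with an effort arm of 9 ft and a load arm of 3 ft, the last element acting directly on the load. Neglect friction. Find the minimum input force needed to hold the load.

16 N

Wheel-and-axle MA = R/r = 40/10 = 4.
Lever MA = effort arm / load arm = 9/3 = 3.
Combined ideal MA = 4 × 3 = 12.
Effort = load / MA = 192 / 12 = 16 N.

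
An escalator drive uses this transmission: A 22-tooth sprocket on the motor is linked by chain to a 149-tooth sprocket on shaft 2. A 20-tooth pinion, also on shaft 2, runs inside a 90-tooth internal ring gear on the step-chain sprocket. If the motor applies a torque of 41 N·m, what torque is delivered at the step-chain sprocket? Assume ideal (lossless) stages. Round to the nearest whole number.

1250 N·m

Chain: ratio = 149/22 = 6.7727; torque at shaft 2 = 41 × 6.7727 = 277.68 N·m.
Internal gear: ratio = 90/20 = 4.5; torque at the step-chain sprocket = 277.68 × 4.5 = 1249.6 N·m.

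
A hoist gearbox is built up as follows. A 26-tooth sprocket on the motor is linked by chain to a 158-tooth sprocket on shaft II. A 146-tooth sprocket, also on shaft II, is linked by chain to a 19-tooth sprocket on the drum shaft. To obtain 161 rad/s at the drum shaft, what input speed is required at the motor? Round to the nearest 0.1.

127.3 rad/s

Overall ratio R = 6.0769 × 0.13014 = 0.79083.
Required input speed = output speed × R = 161 × 0.79083 = 127.32 rad/s.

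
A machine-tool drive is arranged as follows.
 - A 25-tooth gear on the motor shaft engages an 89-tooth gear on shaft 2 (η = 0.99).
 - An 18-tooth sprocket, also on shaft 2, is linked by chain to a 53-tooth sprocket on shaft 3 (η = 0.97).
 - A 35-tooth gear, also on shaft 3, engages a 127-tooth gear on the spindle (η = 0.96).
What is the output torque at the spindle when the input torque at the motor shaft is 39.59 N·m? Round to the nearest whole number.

1388 N·m

Gear mesh: ratio = 89/25 = 3.56; torque at shaft 2 = 39.59 × 3.56 × 0.99 = 139.53 N·m.
Chain: ratio = 53/18 = 2.9444; torque at shaft 3 = 139.53 × 2.9444 × 0.97 = 398.52 N·m.
Gear mesh: ratio = 127/35 = 3.6286; torque at the spindle = 398.52 × 3.6286 × 0.96 = 1388.2 N·m.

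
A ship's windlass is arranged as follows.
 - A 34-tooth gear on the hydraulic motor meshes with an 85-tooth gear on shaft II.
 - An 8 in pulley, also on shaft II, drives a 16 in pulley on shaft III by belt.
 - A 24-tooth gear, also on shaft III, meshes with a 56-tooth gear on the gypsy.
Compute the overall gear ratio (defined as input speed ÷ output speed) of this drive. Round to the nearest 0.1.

11.7

Each stage contributes driven/driver: gear mesh 85/34 = 2.5, belt 16/8 = 2, gear mesh 56/24 = 2.3333.
Overall: 2.5 × 2 × 2.3333 = 11.667.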